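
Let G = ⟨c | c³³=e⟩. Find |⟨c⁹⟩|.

|⟨c⁹⟩| equals the order of c⁹. Compute successive powers until reaching e:
  (c⁹)¹ = c⁹, (c⁹)² = c¹⁸, (c⁹)³ = c²⁷, (c⁹)⁴ = c³, (c⁹)⁵ = c¹², (c⁹)⁶ = c²¹, (c⁹)⁷ = c³⁰, (c⁹)⁸ = c⁶, (c⁹)⁹ = c¹⁵, (c⁹)¹⁰ = c²⁴, (c⁹)¹¹ = e.
The smallest positive k with (c⁹)ᵏ = e is 11, so |⟨c⁹⟩| = 11.

Answer: 11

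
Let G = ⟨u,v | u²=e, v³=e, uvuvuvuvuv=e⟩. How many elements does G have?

Enumerate words in the generators, reducing via the relations: the distinct elements are
  {e, u, v, uv, vu, v², uvu, uv², vuv, v²u, uvuv, uv²u, vuvu, vuv², v²uv, uvuvu, uvuv², uv²uv, vuv²u, v²uvu, v²uv², uvuv²u, uv²uvu, uv²uv², vuvuv², vuv²uv, v²uvuv, v²uv²u, uvuv²uv, uv²uvuv, uv²uv²u, vuvuv²u, vuv²uvu, vuv²uv², v²uvuv², v²uv²uv, uvuv²uvu, uvuv²uv², uv²uvuv², vuvuv²uv, vuv²uvuv, v²uvuv²u, v²uv²uvu, uvuv²uvuv, uv²uvuv²u, vuvuv²uv², vuv²uvuv², v²uvuv²uv, v²uv²uvuv, uvuv²uvuv², uv²uvuv²uv, vuv²uvuv²u, v²uvuv²uvu, v²uvuv²uv², v²uv²uvuv², uvuv²uvuv²u, uv²uvuv²uvu, uv²uvuv²uv², vuv²uvuv²uv, uvuv²uvuv²uv}.
No further products give new elements, so |G| = 60.

Answer: 60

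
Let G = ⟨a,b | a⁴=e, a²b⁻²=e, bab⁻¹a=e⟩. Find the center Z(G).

An element z ∈ Z(G) iff z commutes with every generator.
For example a² is central: (a²)·a = a³ = a·(a²); (a²)·b = b⁻¹ = b·(a²).
Whereas a ∉ Z(G) since a·b = ab ≠ ab⁻¹ = b·a.
Checking each of the 8 elements this way gives Z(G) = {e, a²}, of order 2.

Answer: {e, a²}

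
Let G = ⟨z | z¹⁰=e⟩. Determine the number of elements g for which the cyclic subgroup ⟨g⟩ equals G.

G is cyclic of order 10. An element generates G iff its order is 10, and a cyclic group of order 10 has exactly φ(10) = 4 such elements.

Answer: 4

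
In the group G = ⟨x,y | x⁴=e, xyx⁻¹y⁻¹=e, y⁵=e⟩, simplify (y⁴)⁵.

Compute successive powers of (y⁴), reducing at each step:
  (y⁴)²: (y⁴) · y⁴ = y³
  (y⁴)³: (y³) · y⁴ = y²
  (y⁴)⁴: (y²) · y⁴ = y
  (y⁴)⁵: y · y⁴ = e

Answer: e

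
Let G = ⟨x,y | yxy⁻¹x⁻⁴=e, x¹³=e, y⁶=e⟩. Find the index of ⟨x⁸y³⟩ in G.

First find ord(x⁸y³) by computing successive powers:
  (x⁸y³)¹ = x⁸y³, (x⁸y³)² = e.
So |⟨x⁸y³⟩| = ord(x⁸y³) = 2. With |G| = 78, by Lagrange [G : ⟨x⁸y³⟩] = 78/2 = 39.

Answer: 39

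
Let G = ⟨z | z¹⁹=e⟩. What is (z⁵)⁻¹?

The order of (z⁵) is 19 (smallest k with (z⁵)ᵏ = e), so (z⁵)⁻¹ = (z⁵)¹⁸ = z¹⁴.
Check: (z⁵) · (z¹⁴) → (z⁵) · z¹⁴ = e, giving e as required.

Answer: z¹⁴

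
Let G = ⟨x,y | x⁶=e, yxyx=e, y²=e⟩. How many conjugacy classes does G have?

The conjugacy classes (representative and size) are:
  [e] (size 1), [x⁵] (size 2), [x⁴] (size 2), [x³] (size 1), [y] (size 3), [x³y] (size 3).
Class equation: 1 + 2 + 2 + 1 + 3 + 3 = 12 = |G|. So G has 6 conjugacy classes.

Answer: 6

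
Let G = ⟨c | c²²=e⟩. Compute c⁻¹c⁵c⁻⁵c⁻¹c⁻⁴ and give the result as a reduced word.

Multiply left to right, reducing at each step:
  (c²¹) · c⁵ = c⁴
  (c⁴) · c⁻⁵ = c²¹
  (c²¹) · c⁻¹ = c²⁰
  (c²⁰) · c⁻⁴ = c¹⁶

Answer: c¹⁶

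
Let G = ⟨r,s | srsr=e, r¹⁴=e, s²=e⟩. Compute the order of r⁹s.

Compute successive powers until reaching e:
  (r⁹s)¹ = r⁹s, (r⁹s)² = e.
The smallest positive k with (r⁹s)ᵏ = e is 2.

Answer: 2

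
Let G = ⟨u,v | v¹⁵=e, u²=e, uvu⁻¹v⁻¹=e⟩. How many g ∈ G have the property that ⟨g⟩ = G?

G is cyclic of order 30. An element generates G iff its order is 30, and a cyclic group of order 30 has exactly φ(30) = 8 such elements.

Answer: 8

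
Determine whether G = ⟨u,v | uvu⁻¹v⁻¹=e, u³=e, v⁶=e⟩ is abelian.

Each pair of generators commutes: u·v = uv = v·u. Since the generators pairwise commute, every element of G commutes with every other, so G is abelian.

Answer: Yes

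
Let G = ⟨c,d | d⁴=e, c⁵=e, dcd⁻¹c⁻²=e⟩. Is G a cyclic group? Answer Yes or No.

Every cyclic group is abelian. But c·d = cd while d·c = c²d, so c·d ≠ d·c and G is not abelian. Hence G is not cyclic.

Answer: No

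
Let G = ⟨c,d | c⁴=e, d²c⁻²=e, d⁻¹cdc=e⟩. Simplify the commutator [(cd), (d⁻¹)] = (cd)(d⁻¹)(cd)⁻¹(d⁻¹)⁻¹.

[(cd), (d⁻¹)] = (cd)·(d⁻¹)·(cd)⁻¹·(d⁻¹)⁻¹.
  (cd) · (d⁻¹) = c
  c · (cd⁻¹) = d
  d · d = c²

Answer: c²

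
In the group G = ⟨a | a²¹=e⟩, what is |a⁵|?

Compute successive powers until reaching e:
  (a⁵)¹ = a⁵, (a⁵)² = a¹⁰, (a⁵)³ = a¹⁵, (a⁵)⁴ = a²⁰, (a⁵)⁵ = a⁴, (a⁵)⁶ = a⁹, (a⁵)⁷ = a¹⁴, (a⁵)⁸ = a¹⁹, (a⁵)⁹ = a³, (a⁵)¹⁰ = a⁸, (a⁵)¹¹ = a¹³, (a⁵)¹² = a¹⁸, (a⁵)¹³ = a², (a⁵)¹⁴ = a⁷, (a⁵)¹⁵ = a¹², (a⁵)¹⁶ = a¹⁷, (a⁵)¹⁷ = a, (a⁵)¹⁸ = a⁶, (a⁵)¹⁹ = a¹¹, (a⁵)²⁰ = a¹⁶, (a⁵)²¹ = e.
The smallest positive k with (a⁵)ᵏ = e is 21.

Answer: 21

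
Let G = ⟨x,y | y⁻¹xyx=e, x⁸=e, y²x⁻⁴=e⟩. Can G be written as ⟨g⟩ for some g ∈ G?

Every cyclic group is abelian. But x·y = xy while y·x = x³y⁻¹, so x·y ≠ y·x and G is not abelian. Hence G is not cyclic.

Answer: No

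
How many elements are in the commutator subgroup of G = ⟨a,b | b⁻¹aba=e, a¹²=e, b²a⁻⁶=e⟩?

G' = [G, G] is generated by all commutators. The generator-pair commutators are: [a, b] = a².
The subgroup they normally generate is {e, a², a⁴, a⁶, a⁸, a¹⁰}, of order 6.
Check: |G/G'| = 24/6 = 4 is the order of the abelianisation.

Answer: 6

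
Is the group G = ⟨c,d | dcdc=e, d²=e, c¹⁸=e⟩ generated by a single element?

Every cyclic group is abelian. But c·d = cd while d·c = c¹⁷d, so c·d ≠ d·c and G is not abelian. Hence G is not cyclic.

Answer: No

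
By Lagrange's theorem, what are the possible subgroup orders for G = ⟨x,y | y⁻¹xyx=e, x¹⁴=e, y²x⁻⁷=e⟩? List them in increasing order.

|G| = 28 = 2² · 7. By Lagrange's theorem the order of any subgroup divides 28; the divisors of 28 are 1, 2, 4, 7, 14, 28.

Answer: 1, 2, 4, 7, 14, 28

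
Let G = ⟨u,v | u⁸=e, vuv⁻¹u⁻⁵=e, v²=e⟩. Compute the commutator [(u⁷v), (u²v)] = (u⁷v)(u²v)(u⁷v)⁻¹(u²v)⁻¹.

[(u⁷v), (u²v)] = (u⁷v)·(u²v)·(u⁷v)⁻¹·(u²v)⁻¹.
  (u⁷v) · (u²v) = u
  u · (u⁵v) = u⁶v
  (u⁶v) · (u⁶v) = u⁴

Answer: u⁴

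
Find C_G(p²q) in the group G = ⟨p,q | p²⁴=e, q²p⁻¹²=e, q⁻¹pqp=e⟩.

⟨p²q⟩ ⊆ C_G(p²q) since powers of p²q commute with p²q; so |C_G(p²q)| ≥ |⟨p²q⟩| = 4.
By orbit–stabilizer, |C_G(p²q)| = |G| / |conj. class of p²q| = 48 / 12 = 4.
The 4 elements commuting with p²q are {e, p¹², p²q, p²q⁻¹}.

Answer: {e, p¹², p²q, p²q⁻¹}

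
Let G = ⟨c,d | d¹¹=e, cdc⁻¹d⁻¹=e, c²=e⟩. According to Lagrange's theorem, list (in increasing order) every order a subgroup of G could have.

|G| = 22 = 2 · 11. By Lagrange's theorem the order of any subgroup divides 22; the divisors of 22 are 1, 2, 11, 22.

Answer: 1, 2, 11, 22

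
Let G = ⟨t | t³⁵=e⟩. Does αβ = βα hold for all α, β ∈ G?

G has a single generator, so G is cyclic and hence abelian.

Answer: Yes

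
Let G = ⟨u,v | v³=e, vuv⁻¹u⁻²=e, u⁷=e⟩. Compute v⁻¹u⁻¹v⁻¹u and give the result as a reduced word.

Multiply left to right, reducing at each step:
  (v²) · u⁻¹ = u³v²
  (u³v²) · v⁻¹ = u³v
  (u³v) · u = u⁵v

Answer: u⁵v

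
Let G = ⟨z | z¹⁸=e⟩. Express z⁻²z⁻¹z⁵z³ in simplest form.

Multiply left to right, reducing at each step:
  (z¹⁶) · z⁻¹ = z¹⁵
  (z¹⁵) · z⁵ = z²
  (z²) · z³ = z⁵

Answer: z⁵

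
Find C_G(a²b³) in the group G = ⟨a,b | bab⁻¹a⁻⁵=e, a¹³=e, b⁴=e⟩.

⟨a²b³⟩ ⊆ C_G(a²b³) since powers of a²b³ commute with a²b³; so |C_G(a²b³)| ≥ |⟨a²b³⟩| = 4.
By orbit–stabilizer, |C_G(a²b³)| = |G| / |conj. class of a²b³| = 52 / 13 = 4.
The 4 elements commuting with a²b³ are {e, a²b³, a³b, a⁵b²}.

Answer: {e, a²b³, a³b, a⁵b²}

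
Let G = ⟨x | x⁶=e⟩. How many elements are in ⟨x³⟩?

|⟨x³⟩| equals the order of x³. Compute successive powers until reaching e:
  (x³)¹ = x³, (x³)² = e.
The smallest positive k with (x³)ᵏ = e is 2, so |⟨x³⟩| = 2.

Answer: 2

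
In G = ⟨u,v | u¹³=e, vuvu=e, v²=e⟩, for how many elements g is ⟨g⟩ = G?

⟨g⟩ = G would require ord(g) = |G| = 26, but the maximum element order in G is 13 < 26. So G is not cyclic and no single element generates it: the count is 0.

Answer: 0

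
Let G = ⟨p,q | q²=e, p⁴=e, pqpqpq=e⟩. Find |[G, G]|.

G' = [G, G] is generated by all commutators. The generator-pair commutators are: [p, q] = p²qp.
The subgroup they normally generate is {e, p², pq, qp³, p²qp, p³q, p²qp³, qp, pqp², qp²q, p²qp²q, p³qp²}, of order 12.
Check: |G/G'| = 24/12 = 2 is the order of the abelianisation.

Answer: 12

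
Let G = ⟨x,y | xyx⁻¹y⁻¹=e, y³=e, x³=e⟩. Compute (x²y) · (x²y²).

Compute (x²y) · (x²y²) by multiplying left to right and reducing via the relations at each step:
  (x²y) · x² = xy
  (xy) · y² = x

Answer: x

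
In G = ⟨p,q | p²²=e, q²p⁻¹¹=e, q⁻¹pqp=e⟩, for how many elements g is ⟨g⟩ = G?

⟨g⟩ = G would require ord(g) = |G| = 44, but the maximum element order in G is 22 < 44. So G is not cyclic and no single element generates it: the count is 0.

Answer: 0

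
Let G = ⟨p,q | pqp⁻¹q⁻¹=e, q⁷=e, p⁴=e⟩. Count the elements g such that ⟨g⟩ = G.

G is cyclic of order 28. An element generates G iff its order is 28, and a cyclic group of order 28 has exactly φ(28) = 12 such elements.

Answer: 12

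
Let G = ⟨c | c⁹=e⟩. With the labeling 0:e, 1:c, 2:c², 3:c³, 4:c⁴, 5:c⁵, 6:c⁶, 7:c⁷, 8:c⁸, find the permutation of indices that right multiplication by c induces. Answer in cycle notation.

(0 1 2 3 4 5 6 7 8)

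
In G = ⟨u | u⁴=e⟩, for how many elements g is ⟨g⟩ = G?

G is cyclic of order 4. An element generates G iff its order is 4, and a cyclic group of order 4 has exactly φ(4) = 2 such elements.

Answer: 2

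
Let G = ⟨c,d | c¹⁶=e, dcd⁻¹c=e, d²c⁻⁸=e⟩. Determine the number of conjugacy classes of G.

The conjugacy classes (representative and size) are:
  [e] (size 1), [c] (size 2), [c¹⁴] (size 2), [c¹³] (size 2), [c¹²] (size 2), [c⁵] (size 2), [c¹⁰] (size 2), [c⁷] (size 2), [c⁸] (size 1), [d⁻¹] (size 8), [c⁷d⁻¹] (size 8).
Class equation: 1 + 2 + 2 + 2 + 2 + 2 + 2 + 2 + 1 + 8 + 8 = 32 = |G|. So G has 11 conjugacy classes.

Answer: 11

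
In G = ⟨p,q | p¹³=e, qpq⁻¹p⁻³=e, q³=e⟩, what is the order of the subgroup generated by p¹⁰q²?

|⟨p¹⁰q²⟩| equals the order of p¹⁰q². Compute successive powers until reaching e:
  (p¹⁰q²)¹ = p¹⁰q², (p¹⁰q²)² = p⁹q, (p¹⁰q²)³ = e.
The smallest positive k with (p¹⁰q²)ᵏ = e is 3, so |⟨p¹⁰q²⟩| = 3.

Answer: 3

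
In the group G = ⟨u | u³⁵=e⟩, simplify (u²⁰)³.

Compute successive powers of (u²⁰), reducing at each step:
  (u²⁰)²: (u²⁰) · u²⁰ = u⁵
  (u²⁰)³: (u⁵) · u²⁰ = u²⁵

Answer: u²⁵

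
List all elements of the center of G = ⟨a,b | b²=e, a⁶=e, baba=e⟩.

An element z ∈ Z(G) iff z commutes with every generator.
For example a³ is central: (a³)·a = a⁴ = a·(a³); (a³)·b = a³b = b·(a³).
Whereas a ∉ Z(G) since a·b = ab ≠ a⁵b = b·a.
Checking each of the 12 elements this way gives Z(G) = {e, a³}, of order 2.

Answer: {e, a³}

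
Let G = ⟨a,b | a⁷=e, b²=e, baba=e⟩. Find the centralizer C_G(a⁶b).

⟨a⁶b⟩ ⊆ C_G(a⁶b) since powers of a⁶b commute with a⁶b; so |C_G(a⁶b)| ≥ |⟨a⁶b⟩| = 2.
By orbit–stabilizer, |C_G(a⁶b)| = |G| / |conj. class of a⁶b| = 14 / 7 = 2.
The 2 elements commuting with a⁶b are {e, a⁶b}.

Answer: {e, a⁶b}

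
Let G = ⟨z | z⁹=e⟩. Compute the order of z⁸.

Compute successive powers until reaching e:
  (z⁸)¹ = z⁸, (z⁸)² = z⁷, (z⁸)³ = z⁶, (z⁸)⁴ = z⁵, (z⁸)⁵ = z⁴, (z⁸)⁶ = z³, (z⁸)⁷ = z², (z⁸)⁸ = z, (z⁸)⁹ = e.
The smallest positive k with (z⁸)ᵏ = e is 9.

Answer: 9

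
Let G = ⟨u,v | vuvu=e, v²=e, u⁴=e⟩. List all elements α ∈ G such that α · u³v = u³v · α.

⟨u³v⟩ ⊆ C_G(u³v) since powers of u³v commute with u³v; so |C_G(u³v)| ≥ |⟨u³v⟩| = 2.
By orbit–stabilizer, |C_G(u³v)| = |G| / |conj. class of u³v| = 8 / 2 = 4.
The 4 elements commuting with u³v are {e, u², u³v, uv}.

Answer: {e, u², u³v, uv}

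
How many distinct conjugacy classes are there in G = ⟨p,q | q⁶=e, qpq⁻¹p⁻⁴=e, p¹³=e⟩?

The conjugacy classes (representative and size) are:
  [e] (size 1), [p⁴] (size 6), [p¹¹] (size 6), [p⁷q] (size 13), [p⁸q²] (size 13), [p¹²q³] (size 13), [p⁵q⁴] (size 13), [p¹¹q⁵] (size 13).
Class equation: 1 + 6 + 6 + 13 + 13 + 13 + 13 + 13 = 78 = |G|. So G has 8 conjugacy classes.

Answer: 8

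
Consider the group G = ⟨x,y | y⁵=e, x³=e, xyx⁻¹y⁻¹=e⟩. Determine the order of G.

Enumerate words in the generators, reducing via the relations: the distinct elements are
  {e, x, y, xy, x², y², y³, y⁴, xy², xy³, xy⁴, x²y, x²y², x²y³, x²y⁴}.
No further products give new elements, so |G| = 15.

Answer: 15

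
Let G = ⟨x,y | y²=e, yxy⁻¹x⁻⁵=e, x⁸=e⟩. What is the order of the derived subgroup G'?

G' = [G, G] is generated by all commutators. The generator-pair commutators are: [x, y] = x⁴.
The subgroup they normally generate is {e, x⁴}, of order 2.
Check: |G/G'| = 16/2 = 8 is the order of the abelianisation.

Answer: 2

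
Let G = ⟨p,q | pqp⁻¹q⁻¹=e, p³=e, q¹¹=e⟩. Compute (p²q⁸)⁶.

Compute successive powers of (p²q⁸), reducing at each step:
  (p²q⁸)²: (p²q⁸) · p² = pq⁸;   (pq⁸) · q⁸ = pq⁵
  (p²q⁸)³: (pq⁵) · p² = q⁵;   (q⁵) · q⁸ = q²
  (p²q⁸)⁴: (q²) · p² = p²q²;   (p²q²) · q⁸ = p²q¹⁰
  (p²q⁸)⁵: (p²q¹⁰) · p² = pq¹⁰;   (pq¹⁰) · q⁸ = pq⁷
  (p²q⁸)⁶: (pq⁷) · p² = q⁷;   (q⁷) · q⁸ = q⁴

Answer: q⁴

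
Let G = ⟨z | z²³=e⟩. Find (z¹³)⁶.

Compute successive powers of (z¹³), reducing at each step:
  (z¹³)²: (z¹³) · z¹³ = z³
  (z¹³)³: (z³) · z¹³ = z¹⁶
  (z¹³)⁴: (z¹⁶) · z¹³ = z⁶
  (z¹³)⁵: (z⁶) · z¹³ = z¹⁹
  (z¹³)⁶: (z¹⁹) · z¹³ = z⁹

Answer: z⁹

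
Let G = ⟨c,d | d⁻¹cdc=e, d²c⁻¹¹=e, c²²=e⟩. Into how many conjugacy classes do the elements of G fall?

The conjugacy classes (representative and size) are:
  [e] (size 1), [c²¹] (size 2), [c²] (size 2), [c³] (size 2), [c¹⁸] (size 2), [c¹⁷] (size 2), [c⁶] (size 2), [c⁷] (size 2), [c⁸] (size 2), [c¹³] (size 2), [c¹²] (size 2), [c¹¹] (size 1), [c¹⁰d] (size 11), [c⁷d] (size 11).
Class equation: 1 + 2 + 2 + 2 + 2 + 2 + 2 + 2 + 2 + 2 + 2 + 1 + 11 + 11 = 44 = |G|. So G has 14 conjugacy classes.

Answer: 14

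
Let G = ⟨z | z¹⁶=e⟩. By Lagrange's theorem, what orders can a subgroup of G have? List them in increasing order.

|G| = 16 = 2⁴. By Lagrange's theorem the order of any subgroup divides 16; the divisors of 16 are 1, 2, 4, 8, 16.

Answer: 1, 2, 4, 8, 16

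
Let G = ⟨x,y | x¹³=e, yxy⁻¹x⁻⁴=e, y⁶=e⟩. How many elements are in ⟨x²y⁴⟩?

|⟨x²y⁴⟩| equals the order of x²y⁴. Compute successive powers until reaching e:
  (x²y⁴)¹ = x²y⁴, (x²y⁴)² = x⁷y², (x²y⁴)³ = e.
The smallest positive k with (x²y⁴)ᵏ = e is 3, so |⟨x²y⁴⟩| = 3.

Answer: 3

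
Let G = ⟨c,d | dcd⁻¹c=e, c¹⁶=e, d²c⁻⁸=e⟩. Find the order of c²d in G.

Compute successive powers until reaching e:
  (c²d)¹ = c²d, (c²d)² = c⁸, (c²d)³ = c²d⁻¹, (c²d)⁴ = e.
The smallest positive k with (c²d)ᵏ = e is 4.

Answer: 4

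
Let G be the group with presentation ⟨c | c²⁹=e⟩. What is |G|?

G is generated by a single element, so G is cyclic. The relator gives c²⁹ = e and no smaller power is forced to be e, so the 29 powers {c, e, c², c³, c⁴, c⁵, c⁶, c⁷, c⁸, c⁹, c²², c²³, c²¹, c²⁰, c²⁴, c²⁵, c²⁶, c²⁷, c²⁸, c¹², c¹³, c¹¹, c¹⁰, c¹⁴, c¹⁵, c¹⁶, c¹⁷, c¹⁸, c¹⁹} are distinct. Hence |G| = 29.

Answer: 29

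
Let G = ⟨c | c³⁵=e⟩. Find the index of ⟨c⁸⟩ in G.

First find ord(c⁸) by computing successive powers:
  (c⁸)¹ = c⁸, (c⁸)² = c¹⁶, (c⁸)³ = c²⁴, (c⁸)⁴ = c³², (c⁸)⁵ = c⁵, (c⁸)⁶ = c¹³, (c⁸)⁷ = c²¹, (c⁸)⁸ = c²⁹, (c⁸)⁹ = c², (c⁸)¹⁰ = c¹⁰, (c⁸)¹¹ = c¹⁸, (c⁸)¹² = c²⁶, (c⁸)¹³ = c³⁴, (c⁸)¹⁴ = c⁷, (c⁸)¹⁵ = c¹⁵, (c⁸)¹⁶ = c²³, (c⁸)¹⁷ = c³¹, (c⁸)¹⁸ = c⁴, (c⁸)¹⁹ = c¹², (c⁸)²⁰ = c²⁰, (c⁸)²¹ = c²⁸, (c⁸)²² = c, (c⁸)²³ = c⁹, (c⁸)²⁴ = c¹⁷, (c⁸)²⁵ = c²⁵, (c⁸)²⁶ = c³³, (c⁸)²⁷ = c⁶, (c⁸)²⁸ = c¹⁴, (c⁸)²⁹ = c²², (c⁸)³⁰ = c³⁰, (c⁸)³¹ = c³, (c⁸)³² = c¹¹, (c⁸)³³ = c¹⁹, (c⁸)³⁴ = c²⁷, (c⁸)³⁵ = e.
So |⟨c⁸⟩| = ord(c⁸) = 35. With |G| = 35, by Lagrange [G : ⟨c⁸⟩] = 35/35 = 1.

Answer: 1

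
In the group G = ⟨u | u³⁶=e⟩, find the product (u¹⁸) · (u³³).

Compute (u¹⁸) · (u³³) by multiplying left to right and reducing via the relations at each step:
  (u¹⁸) · u³³ = u¹⁵

Answer: u¹⁵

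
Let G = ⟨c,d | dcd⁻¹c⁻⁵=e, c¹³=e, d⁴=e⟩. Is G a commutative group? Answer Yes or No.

c·d = cd but d·c = c⁵d, so c·d ≠ d·c and G is not abelian.

Answer: No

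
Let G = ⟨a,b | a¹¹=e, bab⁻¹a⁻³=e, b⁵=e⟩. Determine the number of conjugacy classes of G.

The conjugacy classes (representative and size) are:
  [e] (size 1), [a³] (size 5), [a⁶] (size 5), [a⁷b] (size 11), [a⁹b²] (size 11), [a⁷b³] (size 11), [a⁷b⁴] (size 11).
Class equation: 1 + 5 + 5 + 11 + 11 + 11 + 11 = 55 = |G|. So G has 7 conjugacy classes.

Answer: 7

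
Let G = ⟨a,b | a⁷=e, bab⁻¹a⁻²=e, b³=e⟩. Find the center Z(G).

An element z ∈ Z(G) iff z commutes with every generator.
For example e is central: e·a = a = a·e; e·b = b = b·e.
Whereas a ∉ Z(G) since a·b = ab ≠ a²b = b·a.
Checking each of the 21 elements this way gives Z(G) = {e}, of order 1.

Answer: {e}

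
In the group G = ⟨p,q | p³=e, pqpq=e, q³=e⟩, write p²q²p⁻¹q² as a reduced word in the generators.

Multiply left to right, reducing at each step:
  (p²) · q² = p²q²
  (p²q²) · p⁻¹ = q
  q · q² = e

Answer: e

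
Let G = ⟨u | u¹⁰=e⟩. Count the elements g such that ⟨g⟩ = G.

G is cyclic of order 10. An element generates G iff its order is 10, and a cyclic group of order 10 has exactly φ(10) = 4 such elements.

Answer: 4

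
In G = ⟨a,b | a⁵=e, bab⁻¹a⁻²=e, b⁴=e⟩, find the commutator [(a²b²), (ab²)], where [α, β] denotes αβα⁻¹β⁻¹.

[(a²b²), (ab²)] = (a²b²)·(ab²)·(a²b²)⁻¹·(ab²)⁻¹.
  (a²b²) · (ab²) = a
  a · (a²b²) = a³b²
  (a³b²) · (ab²) = a²

Answer: a²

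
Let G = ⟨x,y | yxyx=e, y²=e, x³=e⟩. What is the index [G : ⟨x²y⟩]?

First find ord(x²y) by computing successive powers:
  (x²y)¹ = x²y, (x²y)² = e.
So |⟨x²y⟩| = ord(x²y) = 2. With |G| = 6, by Lagrange [G : ⟨x²y⟩] = 6/2 = 3.

Answer: 3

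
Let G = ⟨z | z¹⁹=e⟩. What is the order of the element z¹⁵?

Compute successive powers until reaching e:
  (z¹⁵)¹ = z¹⁵, (z¹⁵)² = z¹¹, (z¹⁵)³ = z⁷, (z¹⁵)⁴ = z³, (z¹⁵)⁵ = z¹⁸, (z¹⁵)⁶ = z¹⁴, (z¹⁵)⁷ = z¹⁰, (z¹⁵)⁸ = z⁶, (z¹⁵)⁹ = z², (z¹⁵)¹⁰ = z¹⁷, (z¹⁵)¹¹ = z¹³, (z¹⁵)¹² = z⁹, (z¹⁵)¹³ = z⁵, (z¹⁵)¹⁴ = z, (z¹⁵)¹⁵ = z¹⁶, (z¹⁵)¹⁶ = z¹², (z¹⁵)¹⁷ = z⁸, (z¹⁵)¹⁸ = z⁴, (z¹⁵)¹⁹ = e.
The smallest positive k with (z¹⁵)ᵏ = e is 19.

Answer: 19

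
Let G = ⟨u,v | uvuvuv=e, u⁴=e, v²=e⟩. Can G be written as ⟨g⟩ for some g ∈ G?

Every cyclic group is abelian. But u·v = uv while v·u = vu, so u·v ≠ v·u and G is not abelian. Hence G is not cyclic.

Answer: No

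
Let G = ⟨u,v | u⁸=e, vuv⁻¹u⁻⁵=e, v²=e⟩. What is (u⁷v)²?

Compute successive powers of (u⁷v), reducing at each step:
  (u⁷v)²: (u⁷v) · u⁷ = u²v;   (u²v) · v = u²

Answer: u²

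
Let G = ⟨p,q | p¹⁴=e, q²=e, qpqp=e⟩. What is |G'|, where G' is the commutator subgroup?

G' = [G, G] is generated by all commutators. The generator-pair commutators are: [p, q] = p².
The subgroup they normally generate is {e, p², p⁴, p⁶, p⁸, p¹⁰, p¹²}, of order 7.
Check: |G/G'| = 28/7 = 4 is the order of the abelianisation.

Answer: 7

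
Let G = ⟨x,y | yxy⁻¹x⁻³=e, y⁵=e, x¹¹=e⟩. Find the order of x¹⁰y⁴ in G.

Compute successive powers until reaching e:
  (x¹⁰y⁴)¹ = x¹⁰y⁴, (x¹⁰y⁴)² = x⁶y³, (x¹⁰y⁴)³ = xy², (x¹⁰y⁴)⁴ = x³y, (x¹⁰y⁴)⁵ = e.
The smallest positive k with (x¹⁰y⁴)ᵏ = e is 5.

Answer: 5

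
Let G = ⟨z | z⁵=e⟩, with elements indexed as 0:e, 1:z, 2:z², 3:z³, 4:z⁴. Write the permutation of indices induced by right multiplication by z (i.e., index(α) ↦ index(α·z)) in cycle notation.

(0 1 2 3 4)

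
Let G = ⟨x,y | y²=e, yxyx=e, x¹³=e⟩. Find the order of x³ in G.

Compute successive powers until reaching e:
  (x³)¹ = x³, (x³)² = x⁶, (x³)³ = x⁹, (x³)⁴ = x¹², (x³)⁵ = x², (x³)⁶ = x⁵, (x³)⁷ = x⁸, (x³)⁸ = x¹¹, (x³)⁹ = x, (x³)¹⁰ = x⁴, (x³)¹¹ = x⁷, (x³)¹² = x¹⁰, (x³)¹³ = e.
The smallest positive k with (x³)ᵏ = e is 13.

Answer: 13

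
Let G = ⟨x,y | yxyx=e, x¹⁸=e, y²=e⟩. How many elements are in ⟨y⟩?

|⟨y⟩| equals the order of y. Compute successive powers until reaching e:
  y¹ = y, y² = e.
The smallest positive k with yᵏ = e is 2, so |⟨y⟩| = 2.

Answer: 2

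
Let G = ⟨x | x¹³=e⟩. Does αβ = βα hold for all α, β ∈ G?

G has a single generator, so G is cyclic and hence abelian.

Answer: Yes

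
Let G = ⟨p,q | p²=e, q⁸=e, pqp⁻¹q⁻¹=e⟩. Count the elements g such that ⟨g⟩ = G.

⟨g⟩ = G would require ord(g) = |G| = 16, but the maximum element order in G is 8 < 16. So G is not cyclic and no single element generates it: the count is 0.

Answer: 0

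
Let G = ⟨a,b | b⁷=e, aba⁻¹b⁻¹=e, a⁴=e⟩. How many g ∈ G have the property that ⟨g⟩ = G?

G is cyclic of order 28. An element generates G iff its order is 28, and a cyclic group of order 28 has exactly φ(28) = 12 such elements.

Answer: 12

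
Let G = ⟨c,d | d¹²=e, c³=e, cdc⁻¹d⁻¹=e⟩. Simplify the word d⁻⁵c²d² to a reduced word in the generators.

Multiply left to right, reducing at each step:
  (d⁷) · c² = c²d⁷
  (c²d⁷) · d² = c²d⁹

Answer: c²d⁹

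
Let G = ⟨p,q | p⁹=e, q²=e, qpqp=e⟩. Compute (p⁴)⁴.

Compute successive powers of (p⁴), reducing at each step:
  (p⁴)²: (p⁴) · p⁴ = p⁸
  (p⁴)³: (p⁸) · p⁴ = p³
  (p⁴)⁴: (p³) · p⁴ = p⁷

Answer: p⁷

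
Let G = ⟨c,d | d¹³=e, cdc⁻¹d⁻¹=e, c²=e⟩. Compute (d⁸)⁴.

Compute successive powers of (d⁸), reducing at each step:
  (d⁸)²: (d⁸) · d⁸ = d³
  (d⁸)³: (d³) · d⁸ = d¹¹
  (d⁸)⁴: (d¹¹) · d⁸ = d⁶

Answer: d⁶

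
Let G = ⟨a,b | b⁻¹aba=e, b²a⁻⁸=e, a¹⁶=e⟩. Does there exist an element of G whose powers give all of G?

Every cyclic group is abelian. But a·b = ab while b·a = a⁷b⁻¹, so a·b ≠ b·a and G is not abelian. Hence G is not cyclic.

Answer: No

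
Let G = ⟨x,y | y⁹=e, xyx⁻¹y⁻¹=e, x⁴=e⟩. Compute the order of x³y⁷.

Compute successive powers until reaching e:
  (x³y⁷)¹ = x³y⁷, (x³y⁷)² = x²y⁵, (x³y⁷)³ = xy³, (x³y⁷)⁴ = y, (x³y⁷)⁵ = x³y⁸, (x³y⁷)⁶ = x²y⁶, (x³y⁷)⁷ = xy⁴, (x³y⁷)⁸ = y², (x³y⁷)⁹ = x³, (x³y⁷)¹⁰ = x²y⁷, (x³y⁷)¹¹ = xy⁵, (x³y⁷)¹² = y³, (x³y⁷)¹³ = x³y, (x³y⁷)¹⁴ = x²y⁸, (x³y⁷)¹⁵ = xy⁶, (x³y⁷)¹⁶ = y⁴, (x³y⁷)¹⁷ = x³y², (x³y⁷)¹⁸ = x², (x³y⁷)¹⁹ = xy⁷, (x³y⁷)²⁰ = y⁵, (x³y⁷)²¹ = x³y³, (x³y⁷)²² = x²y, (x³y⁷)²³ = xy⁸, (x³y⁷)²⁴ = y⁶, (x³y⁷)²⁵ = x³y⁴, (x³y⁷)²⁶ = x²y², (x³y⁷)²⁷ = x, (x³y⁷)²⁸ = y⁷, (x³y⁷)²⁹ = x³y⁵, (x³y⁷)³⁰ = x²y³, (x³y⁷)³¹ = xy, (x³y⁷)³² = y⁸, (x³y⁷)³³ = x³y⁶, (x³y⁷)³⁴ = x²y⁴, (x³y⁷)³⁵ = xy², (x³y⁷)³⁶ = e.
The smallest positive k with (x³y⁷)ᵏ = e is 36.

Answer: 36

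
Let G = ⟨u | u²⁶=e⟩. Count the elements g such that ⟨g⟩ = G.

G is cyclic of order 26. An element generates G iff its order is 26, and a cyclic group of order 26 has exactly φ(26) = 12 such elements.

Answer: 12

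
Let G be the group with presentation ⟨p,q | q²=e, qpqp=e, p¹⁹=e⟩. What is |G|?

Enumerate words in the generators, reducing via the relations: the distinct elements are
  {e, p, q, pq, p², p³, p⁴, p⁵, p⁶, p⁷, p⁸, p⁹, p²q, p³q, p¹², p¹³, p¹¹, p¹⁰, p¹⁴, p¹⁵, p¹⁶, p¹⁷, p¹⁸, p⁴q, p⁵q, p⁶q, p⁷q, p⁸q, p⁹q, p¹²q, p¹³q, p¹¹q, p¹⁰q, p¹⁴q, p¹⁵q, p¹⁶q, p¹⁷q, p¹⁸q}.
No further products give new elements, so |G| = 38.

Answer: 38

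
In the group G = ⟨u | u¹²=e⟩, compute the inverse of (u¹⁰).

The order of (u¹⁰) is 6 (smallest k with (u¹⁰)ᵏ = e), so (u¹⁰)⁻¹ = (u¹⁰)⁵ = u².
Check: (u¹⁰) · (u²) → (u¹⁰) · u² = e, giving e as required.

Answer: u²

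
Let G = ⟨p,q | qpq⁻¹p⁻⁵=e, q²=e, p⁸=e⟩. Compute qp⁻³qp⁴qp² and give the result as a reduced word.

Multiply left to right, reducing at each step:
  q · p⁻³ = pq
  (pq) · q = p
  p · p⁴ = p⁵
  (p⁵) · q = p⁵q
  (p⁵q) · p² = p⁷q

Answer: p⁷q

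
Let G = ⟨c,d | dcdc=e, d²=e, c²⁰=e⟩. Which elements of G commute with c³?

⟨c³⟩ ⊆ C_G(c³) since powers of c³ commute with c³; so |C_G(c³)| ≥ |⟨c³⟩| = 20.
By orbit–stabilizer, |C_G(c³)| = |G| / |conj. class of c³| = 40 / 2 = 20.
The 20 elements commuting with c³ are {e, c, c², c³, c⁴, c⁵, c⁶, c⁷, c⁸, c⁹, c¹⁰, c¹¹, c¹², c¹³, c¹⁴, c¹⁵, c¹⁶, c¹⁷, c¹⁸, c¹⁹}.

Answer: {e, c, c², c³, c⁴, c⁵, c⁶, c⁷, c⁸, c⁹, c¹⁰, c¹¹, c¹², c¹³, c¹⁴, c¹⁵, c¹⁶, c¹⁷, c¹⁸, c¹⁹}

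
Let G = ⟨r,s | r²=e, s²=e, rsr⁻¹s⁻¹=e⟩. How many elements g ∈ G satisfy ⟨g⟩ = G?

⟨g⟩ = G would require ord(g) = |G| = 4, but the maximum element order in G is 2 < 4. So G is not cyclic and no single element generates it: the count is 0.

Answer: 0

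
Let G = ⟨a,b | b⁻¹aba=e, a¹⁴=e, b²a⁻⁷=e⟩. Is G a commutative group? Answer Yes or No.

a·b = ab but b·a = a⁶b⁻¹, so a·b ≠ b·a and G is not abelian.

Answer: No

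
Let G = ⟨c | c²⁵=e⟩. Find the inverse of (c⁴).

The order of (c⁴) is 25 (smallest k with (c⁴)ᵏ = e), so (c⁴)⁻¹ = (c⁴)²⁴ = c²¹.
Check: (c⁴) · (c²¹) → (c⁴) · c²¹ = e, giving e as required.

Answer: c²¹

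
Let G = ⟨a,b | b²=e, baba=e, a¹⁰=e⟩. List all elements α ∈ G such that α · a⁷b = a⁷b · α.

⟨a⁷b⟩ ⊆ C_G(a⁷b) since powers of a⁷b commute with a⁷b; so |C_G(a⁷b)| ≥ |⟨a⁷b⟩| = 2.
By orbit–stabilizer, |C_G(a⁷b)| = |G| / |conj. class of a⁷b| = 20 / 5 = 4.
The 4 elements commuting with a⁷b are {e, a⁵, a²b, a⁷b}.

Answer: {e, a⁵, a²b, a⁷b}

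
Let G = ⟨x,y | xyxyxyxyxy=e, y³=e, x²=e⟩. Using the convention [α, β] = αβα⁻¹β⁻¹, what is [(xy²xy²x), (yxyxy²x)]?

[(xy²xy²x), (yxyxy²x)] = (xy²xy²x)·(yxyxy²x)·(xy²xy²x)⁻¹·(yxyxy²x)⁻¹.
  (xy²xy²x) · (yxyxy²x) = xy²xyxy²xyx
  (xy²xyxy²xyx) · (xyxyx) = yxy²xyxy
  (yxy²xyxy) · (xyxy²xy²) = xy²xy

Answer: xy²xy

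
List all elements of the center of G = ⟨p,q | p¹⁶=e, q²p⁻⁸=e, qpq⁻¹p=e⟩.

An element z ∈ Z(G) iff z commutes with every generator.
For example p⁸ is central: (p⁸)·p = p⁹ = p·(p⁸); (p⁸)·q = q⁻¹ = q·(p⁸).
Whereas p ∉ Z(G) since p·q = pq ≠ p⁷q⁻¹ = q·p.
Checking each of the 32 elements this way gives Z(G) = {e, p⁸}, of order 2.

Answer: {e, p⁸}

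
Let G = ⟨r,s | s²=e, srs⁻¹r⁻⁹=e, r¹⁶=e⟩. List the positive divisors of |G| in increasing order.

|G| = 32 = 2⁵. By Lagrange's theorem the order of any subgroup divides 32; the divisors of 32 are 1, 2, 4, 8, 16, 32.

Answer: 1, 2, 4, 8, 16, 32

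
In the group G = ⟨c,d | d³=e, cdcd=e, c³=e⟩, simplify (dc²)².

Compute successive powers of (dc²), reducing at each step:
  (dc²)²: (dc²) · d = cd²c;   (cd²c) · c² = cd²

Answer: cd²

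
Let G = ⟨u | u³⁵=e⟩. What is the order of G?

G is generated by a single element, so G is cyclic. The relator gives u³⁵ = e and no smaller power is forced to be e, so the 35 powers {e, u, u², u³, u⁴, u⁵, u⁶, u⁷, u⁸, u⁹, u²², u²³, u²¹, u²⁰, u²⁴, u²⁵, u²⁶, u²⁷, u²⁸, u²⁹, u³², u³³, u³¹, u³⁰, u³⁴, u¹², u¹³, u¹¹, u¹⁰, u¹⁴, u¹⁵, u¹⁶, u¹⁷, u¹⁸, u¹⁹} are distinct. Hence |G| = 35.

Answer: 35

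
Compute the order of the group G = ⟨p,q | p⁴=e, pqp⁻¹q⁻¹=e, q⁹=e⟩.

Enumerate words in the generators, reducing via the relations: the distinct elements are
  {e, p, q, pq, p², p³, q², q³, q⁴, q⁵, q⁶, q⁷, q⁸, pq², pq³, pq⁴, pq⁵, pq⁶, pq⁷, pq⁸, p²q, p³q, p²q², p²q³, p²q⁴, p²q⁵, p²q⁶, p²q⁷, p²q⁸, p³q², p³q³, p³q⁴, p³q⁵, p³q⁶, p³q⁷, p³q⁸}.
No further products give new elements, so |G| = 36.

Answer: 36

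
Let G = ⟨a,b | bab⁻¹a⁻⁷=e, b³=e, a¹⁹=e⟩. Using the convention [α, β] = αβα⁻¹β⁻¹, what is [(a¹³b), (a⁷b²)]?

[(a¹³b), (a⁷b²)] = (a¹³b)·(a⁷b²)·(a¹³b)⁻¹·(a⁷b²)⁻¹.
  (a¹³b) · (a⁷b²) = a⁵
  (a⁵) · (a⁹b²) = a¹⁴b²
  (a¹⁴b²) · (a⁸b) = a⁷

Answer: a⁷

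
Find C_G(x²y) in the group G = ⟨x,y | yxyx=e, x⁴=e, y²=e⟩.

⟨x²y⟩ ⊆ C_G(x²y) since powers of x²y commute with x²y; so |C_G(x²y)| ≥ |⟨x²y⟩| = 2.
By orbit–stabilizer, |C_G(x²y)| = |G| / |conj. class of x²y| = 8 / 2 = 4.
The 4 elements commuting with x²y are {e, x², y, x²y}.

Answer: {e, x², y, x²y}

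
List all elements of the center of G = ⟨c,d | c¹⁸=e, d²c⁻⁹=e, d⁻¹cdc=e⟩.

An element z ∈ Z(G) iff z commutes with every generator.
For example c⁹ is central: (c⁹)·c = c¹⁰ = c·(c⁹); (c⁹)·d = d⁻¹ = d·(c⁹).
Whereas c ∉ Z(G) since c·d = cd ≠ c⁸d⁻¹ = d·c.
Checking each of the 36 elements this way gives Z(G) = {e, c⁹}, of order 2.

Answer: {e, c⁹}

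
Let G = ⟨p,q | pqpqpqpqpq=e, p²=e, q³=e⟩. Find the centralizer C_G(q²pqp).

⟨q²pqp⟩ ⊆ C_G(q²pqp) since powers of q²pqp commute with q²pqp; so |C_G(q²pqp)| ≥ |⟨q²pqp⟩| = 5.
By orbit–stabilizer, |C_G(q²pqp)| = |G| / |conj. class of q²pqp| = 60 / 12 = 5.
The 5 elements commuting with q²pqp are {e, q²pqp, pq²pq, q²pqpq²pqp, pq²pqpq²pq}.

Answer: {e, q²pqp, pq²pq, q²pqpq²pqp, pq²pqpq²pq}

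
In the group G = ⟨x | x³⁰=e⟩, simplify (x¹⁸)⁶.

Compute successive powers of (x¹⁸), reducing at each step:
  (x¹⁸)²: (x¹⁸) · x¹⁸ = x⁶
  (x¹⁸)³: (x⁶) · x¹⁸ = x²⁴
  (x¹⁸)⁴: (x²⁴) · x¹⁸ = x¹²
  (x¹⁸)⁵: (x¹²) · x¹⁸ = e
  (x¹⁸)⁶: e · x¹⁸ = x¹⁸

Answer: x¹⁸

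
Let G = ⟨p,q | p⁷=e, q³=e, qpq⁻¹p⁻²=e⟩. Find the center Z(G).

An element z ∈ Z(G) iff z commutes with every generator.
For example e is central: e·p = p = p·e; e·q = q = q·e.
Whereas p ∉ Z(G) since p·q = pq ≠ p²q = q·p.
Checking each of the 21 elements this way gives Z(G) = {e}, of order 1.

Answer: {e}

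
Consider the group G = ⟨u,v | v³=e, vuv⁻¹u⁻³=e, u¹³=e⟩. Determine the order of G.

Enumerate words in the generators, reducing via the relations: the distinct elements are
  {e, u, v, uv, u², u³, u⁴, u⁵, u⁶, u⁷, u⁸, u⁹, v², uv², u²v, u³v, u¹², u¹¹, u¹⁰, u⁴v, u⁵v, u⁶v, u⁷v, u⁸v, u⁹v, u²v², u³v², u¹²v, u¹¹v, u¹⁰v, u⁴v², u⁵v², u⁶v², u⁷v², u⁸v², u⁹v², u¹²v², u¹¹v², u¹⁰v²}.
No further products give new elements, so |G| = 39.

Answer: 39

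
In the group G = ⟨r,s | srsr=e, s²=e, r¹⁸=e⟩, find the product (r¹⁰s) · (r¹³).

Compute (r¹⁰s) · (r¹³) by multiplying left to right and reducing via the relations at each step:
  (r¹⁰s) · r¹³ = r¹⁵s

Answer: r¹⁵s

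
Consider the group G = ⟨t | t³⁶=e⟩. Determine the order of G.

G is generated by a single element, so G is cyclic. The relator gives t³⁶ = e and no smaller power is forced to be e, so the 36 powers {e, t, t², t³, t⁴, t⁵, t⁶, t⁷, t⁸, t⁹, t²², t²³, t²¹, t²⁰, t²⁴, t²⁵, t²⁶, t²⁷, t²⁸, t²⁹, t³², t³³, t³¹, t³⁰, t³⁴, t³⁵, t¹², t¹³, t¹¹, t¹⁰, t¹⁴, t¹⁵, t¹⁶, t¹⁷, t¹⁸, t¹⁹} are distinct. Hence |G| = 36.

Answer: 36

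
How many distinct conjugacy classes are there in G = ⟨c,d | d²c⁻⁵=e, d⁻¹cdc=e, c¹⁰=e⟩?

The conjugacy classes (representative and size) are:
  [e] (size 1), [c] (size 2), [c⁸] (size 2), [c⁷] (size 2), [c⁴] (size 2), [c⁵] (size 1), [c⁴d] (size 5), [c²d⁻¹] (size 5).
Class equation: 1 + 2 + 2 + 2 + 2 + 1 + 5 + 5 = 20 = |G|. So G has 8 conjugacy classes.

Answer: 8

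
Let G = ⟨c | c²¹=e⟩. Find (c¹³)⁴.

Compute successive powers of (c¹³), reducing at each step:
  (c¹³)²: (c¹³) · c¹³ = c⁵
  (c¹³)³: (c⁵) · c¹³ = c¹⁸
  (c¹³)⁴: (c¹⁸) · c¹³ = c¹⁰

Answer: c¹⁰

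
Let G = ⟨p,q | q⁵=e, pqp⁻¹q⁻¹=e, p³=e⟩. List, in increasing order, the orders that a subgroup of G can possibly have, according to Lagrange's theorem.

|G| = 15 = 3 · 5. By Lagrange's theorem the order of any subgroup divides 15; the divisors of 15 are 1, 3, 5, 15.

Answer: 1, 3, 5, 15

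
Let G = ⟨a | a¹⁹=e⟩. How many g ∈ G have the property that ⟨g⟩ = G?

G is cyclic of order 19. An element generates G iff its order is 19, and a cyclic group of order 19 has exactly φ(19) = 18 such elements.

Answer: 18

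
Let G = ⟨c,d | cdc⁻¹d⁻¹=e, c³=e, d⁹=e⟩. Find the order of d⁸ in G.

Compute successive powers until reaching e:
  (d⁸)¹ = d⁸, (d⁸)² = d⁷, (d⁸)³ = d⁶, (d⁸)⁴ = d⁵, (d⁸)⁵ = d⁴, (d⁸)⁶ = d³, (d⁸)⁷ = d², (d⁸)⁸ = d, (d⁸)⁹ = e.
The smallest positive k with (d⁸)ᵏ = e is 9.

Answer: 9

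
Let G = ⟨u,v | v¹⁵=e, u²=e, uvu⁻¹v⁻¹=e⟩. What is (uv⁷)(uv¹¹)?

Compute (uv⁷) · (uv¹¹) by multiplying left to right and reducing via the relations at each step:
  (uv⁷) · u = v⁷
  (v⁷) · v¹¹ = v³

Answer: v³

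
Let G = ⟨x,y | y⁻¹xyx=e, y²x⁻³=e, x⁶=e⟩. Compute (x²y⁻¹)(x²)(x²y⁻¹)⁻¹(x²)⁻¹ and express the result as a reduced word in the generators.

[(x²y⁻¹), (x²)] = (x²y⁻¹)·(x²)·(x²y⁻¹)⁻¹·(x²)⁻¹.
  (x²y⁻¹) · (x²) = y⁻¹
  (y⁻¹) · (x²y) = x⁴
  (x⁴) · (x⁴) = x²

Answer: x²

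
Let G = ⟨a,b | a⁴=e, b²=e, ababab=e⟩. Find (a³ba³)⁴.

Compute successive powers of (a³ba³), reducing at each step:
  (a³ba³)²: (a³ba³) · a³ = a³ba²;   (a³ba²) · b = a³ba²b;   (a³ba²b) · a³ = ba²b
  (a³ba³)³: (ba²b) · a³ = aba²b;   (aba²b) · b = aba²;   (aba²) · a³ = aba
  (a³ba³)⁴: (aba) · a³ = ab;   (ab) · b = a;   a · a³ = e

Answer: e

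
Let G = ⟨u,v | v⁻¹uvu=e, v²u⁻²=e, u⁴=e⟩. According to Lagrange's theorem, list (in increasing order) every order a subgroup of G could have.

|G| = 8 = 2³. By Lagrange's theorem the order of any subgroup divides 8; the divisors of 8 are 1, 2, 4, 8.

Answer: 1, 2, 4, 8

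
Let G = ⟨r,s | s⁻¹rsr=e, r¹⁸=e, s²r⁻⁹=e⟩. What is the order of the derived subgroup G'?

G' = [G, G] is generated by all commutators. The generator-pair commutators are: [r, s] = r².
The subgroup they normally generate is {e, r², r⁴, r⁶, r⁸, r¹⁰, r¹², r¹⁴, r¹⁶}, of order 9.
Check: |G/G'| = 36/9 = 4 is the order of the abelianisation.

Answer: 9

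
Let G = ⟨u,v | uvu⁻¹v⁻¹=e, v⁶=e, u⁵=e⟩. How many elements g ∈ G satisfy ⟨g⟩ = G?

G is cyclic of order 30. An element generates G iff its order is 30, and a cyclic group of order 30 has exactly φ(30) = 8 such elements.

Answer: 8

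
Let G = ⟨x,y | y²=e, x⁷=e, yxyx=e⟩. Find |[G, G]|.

G' = [G, G] is generated by all commutators. The generator-pair commutators are: [x, y] = x².
The subgroup they normally generate is {e, x, x², x³, x⁴, x⁵, x⁶}, of order 7.
Check: |G/G'| = 14/7 = 2 is the order of the abelianisation.

Answer: 7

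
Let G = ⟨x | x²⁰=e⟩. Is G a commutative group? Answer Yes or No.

G has a single generator, so G is cyclic and hence abelian.

Answer: Yes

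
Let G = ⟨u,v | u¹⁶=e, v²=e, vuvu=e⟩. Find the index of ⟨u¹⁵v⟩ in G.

First find ord(u¹⁵v) by computing successive powers:
  (u¹⁵v)¹ = u¹⁵v, (u¹⁵v)² = e.
So |⟨u¹⁵v⟩| = ord(u¹⁵v) = 2. With |G| = 32, by Lagrange [G : ⟨u¹⁵v⟩] = 32/2 = 16.

Answer: 16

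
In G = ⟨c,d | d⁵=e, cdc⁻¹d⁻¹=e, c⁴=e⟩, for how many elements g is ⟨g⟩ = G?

G is cyclic of order 20. An element generates G iff its order is 20, and a cyclic group of order 20 has exactly φ(20) = 8 such elements.

Answer: 8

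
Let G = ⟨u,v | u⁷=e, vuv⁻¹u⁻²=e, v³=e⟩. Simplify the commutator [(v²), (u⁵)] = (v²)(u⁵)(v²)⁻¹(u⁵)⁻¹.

[(v²), (u⁵)] = (v²)·(u⁵)·(v²)⁻¹·(u⁵)⁻¹.
  (v²) · (u⁵) = u⁶v²
  (u⁶v²) · v = u⁶
  (u⁶) · (u²) = u

Answer: u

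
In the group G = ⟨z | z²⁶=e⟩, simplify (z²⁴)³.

Compute successive powers of (z²⁴), reducing at each step:
  (z²⁴)²: (z²⁴) · z²⁴ = z²²
  (z²⁴)³: (z²²) · z²⁴ = z²⁰

Answer: z²⁰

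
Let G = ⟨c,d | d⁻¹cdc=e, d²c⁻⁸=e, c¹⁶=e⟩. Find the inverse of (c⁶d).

The order of (c⁶d) is 4 (smallest k with (c⁶d)ᵏ = e), so (c⁶d)⁻¹ = (c⁶d)³ = c⁶d⁻¹.
Check: (c⁶d) · (c⁶d⁻¹) → (c⁶d) · c⁶ = d;   d · d⁻¹ = e, giving e as required.

Answer: c⁶d⁻¹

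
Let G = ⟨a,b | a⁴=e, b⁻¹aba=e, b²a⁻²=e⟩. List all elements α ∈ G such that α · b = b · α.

⟨b⟩ ⊆ C_G(b) since powers of b commute with b; so |C_G(b)| ≥ |⟨b⟩| = 4.
By orbit–stabilizer, |C_G(b)| = |G| / |conj. class of b| = 8 / 2 = 4.
The 4 elements commuting with b are {e, a², b, b⁻¹}.

Answer: {e, a², b, b⁻¹}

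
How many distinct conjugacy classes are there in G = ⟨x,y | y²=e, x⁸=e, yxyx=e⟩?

The conjugacy classes (representative and size) are:
  [e] (size 1), [x] (size 2), [x⁶] (size 2), [x³] (size 2), [x⁴] (size 1), [y] (size 4), [x⁵y] (size 4).
Class equation: 1 + 2 + 2 + 2 + 1 + 4 + 4 = 16 = |G|. So G has 7 conjugacy classes.

Answer: 7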